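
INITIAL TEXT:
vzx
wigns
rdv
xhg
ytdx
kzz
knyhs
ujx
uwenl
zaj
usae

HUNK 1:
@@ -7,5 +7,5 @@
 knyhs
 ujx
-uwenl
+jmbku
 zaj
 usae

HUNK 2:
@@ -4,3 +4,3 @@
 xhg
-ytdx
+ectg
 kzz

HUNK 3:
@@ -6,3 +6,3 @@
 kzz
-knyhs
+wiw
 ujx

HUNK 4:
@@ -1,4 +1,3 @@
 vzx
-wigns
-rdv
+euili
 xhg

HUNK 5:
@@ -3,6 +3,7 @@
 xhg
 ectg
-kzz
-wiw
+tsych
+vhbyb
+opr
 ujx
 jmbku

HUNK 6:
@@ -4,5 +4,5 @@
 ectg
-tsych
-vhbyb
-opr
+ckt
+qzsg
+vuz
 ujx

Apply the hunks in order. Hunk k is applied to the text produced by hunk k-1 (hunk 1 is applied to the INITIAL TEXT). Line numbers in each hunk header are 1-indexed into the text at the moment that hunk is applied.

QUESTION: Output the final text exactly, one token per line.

Hunk 1: at line 7 remove [uwenl] add [jmbku] -> 11 lines: vzx wigns rdv xhg ytdx kzz knyhs ujx jmbku zaj usae
Hunk 2: at line 4 remove [ytdx] add [ectg] -> 11 lines: vzx wigns rdv xhg ectg kzz knyhs ujx jmbku zaj usae
Hunk 3: at line 6 remove [knyhs] add [wiw] -> 11 lines: vzx wigns rdv xhg ectg kzz wiw ujx jmbku zaj usae
Hunk 4: at line 1 remove [wigns,rdv] add [euili] -> 10 lines: vzx euili xhg ectg kzz wiw ujx jmbku zaj usae
Hunk 5: at line 3 remove [kzz,wiw] add [tsych,vhbyb,opr] -> 11 lines: vzx euili xhg ectg tsych vhbyb opr ujx jmbku zaj usae
Hunk 6: at line 4 remove [tsych,vhbyb,opr] add [ckt,qzsg,vuz] -> 11 lines: vzx euili xhg ectg ckt qzsg vuz ujx jmbku zaj usae

Answer: vzx
euili
xhg
ectg
ckt
qzsg
vuz
ujx
jmbku
zaj
usae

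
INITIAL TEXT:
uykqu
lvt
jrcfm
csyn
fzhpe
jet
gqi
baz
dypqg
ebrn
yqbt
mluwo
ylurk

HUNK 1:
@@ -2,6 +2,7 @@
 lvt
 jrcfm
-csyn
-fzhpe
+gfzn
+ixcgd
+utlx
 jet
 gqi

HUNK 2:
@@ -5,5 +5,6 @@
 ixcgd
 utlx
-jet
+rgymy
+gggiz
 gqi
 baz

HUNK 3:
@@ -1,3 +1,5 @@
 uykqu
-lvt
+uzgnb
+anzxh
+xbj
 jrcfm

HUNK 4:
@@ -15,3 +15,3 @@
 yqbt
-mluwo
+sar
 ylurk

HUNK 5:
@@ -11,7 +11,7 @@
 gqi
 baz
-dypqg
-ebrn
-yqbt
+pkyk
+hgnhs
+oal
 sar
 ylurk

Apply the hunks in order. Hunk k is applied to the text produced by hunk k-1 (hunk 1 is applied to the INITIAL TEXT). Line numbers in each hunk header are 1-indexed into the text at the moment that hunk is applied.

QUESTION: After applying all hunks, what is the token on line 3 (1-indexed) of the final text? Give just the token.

Hunk 1: at line 2 remove [csyn,fzhpe] add [gfzn,ixcgd,utlx] -> 14 lines: uykqu lvt jrcfm gfzn ixcgd utlx jet gqi baz dypqg ebrn yqbt mluwo ylurk
Hunk 2: at line 5 remove [jet] add [rgymy,gggiz] -> 15 lines: uykqu lvt jrcfm gfzn ixcgd utlx rgymy gggiz gqi baz dypqg ebrn yqbt mluwo ylurk
Hunk 3: at line 1 remove [lvt] add [uzgnb,anzxh,xbj] -> 17 lines: uykqu uzgnb anzxh xbj jrcfm gfzn ixcgd utlx rgymy gggiz gqi baz dypqg ebrn yqbt mluwo ylurk
Hunk 4: at line 15 remove [mluwo] add [sar] -> 17 lines: uykqu uzgnb anzxh xbj jrcfm gfzn ixcgd utlx rgymy gggiz gqi baz dypqg ebrn yqbt sar ylurk
Hunk 5: at line 11 remove [dypqg,ebrn,yqbt] add [pkyk,hgnhs,oal] -> 17 lines: uykqu uzgnb anzxh xbj jrcfm gfzn ixcgd utlx rgymy gggiz gqi baz pkyk hgnhs oal sar ylurk
Final line 3: anzxh

Answer: anzxh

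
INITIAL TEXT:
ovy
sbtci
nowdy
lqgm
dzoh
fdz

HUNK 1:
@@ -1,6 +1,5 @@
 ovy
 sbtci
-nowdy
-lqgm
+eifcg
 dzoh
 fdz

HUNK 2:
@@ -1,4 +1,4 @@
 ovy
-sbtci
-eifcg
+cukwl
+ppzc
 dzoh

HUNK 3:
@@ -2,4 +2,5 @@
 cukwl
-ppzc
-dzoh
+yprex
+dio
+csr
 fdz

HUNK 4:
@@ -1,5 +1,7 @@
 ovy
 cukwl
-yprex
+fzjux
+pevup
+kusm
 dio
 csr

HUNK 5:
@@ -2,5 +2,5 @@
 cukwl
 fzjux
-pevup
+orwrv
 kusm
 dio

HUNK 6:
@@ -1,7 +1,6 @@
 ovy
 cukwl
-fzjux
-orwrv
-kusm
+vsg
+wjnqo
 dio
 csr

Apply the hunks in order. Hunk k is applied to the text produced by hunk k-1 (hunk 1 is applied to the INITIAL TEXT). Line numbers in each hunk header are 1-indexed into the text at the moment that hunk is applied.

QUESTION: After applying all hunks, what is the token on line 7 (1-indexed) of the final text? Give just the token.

Answer: fdz

Derivation:
Hunk 1: at line 1 remove [nowdy,lqgm] add [eifcg] -> 5 lines: ovy sbtci eifcg dzoh fdz
Hunk 2: at line 1 remove [sbtci,eifcg] add [cukwl,ppzc] -> 5 lines: ovy cukwl ppzc dzoh fdz
Hunk 3: at line 2 remove [ppzc,dzoh] add [yprex,dio,csr] -> 6 lines: ovy cukwl yprex dio csr fdz
Hunk 4: at line 1 remove [yprex] add [fzjux,pevup,kusm] -> 8 lines: ovy cukwl fzjux pevup kusm dio csr fdz
Hunk 5: at line 2 remove [pevup] add [orwrv] -> 8 lines: ovy cukwl fzjux orwrv kusm dio csr fdz
Hunk 6: at line 1 remove [fzjux,orwrv,kusm] add [vsg,wjnqo] -> 7 lines: ovy cukwl vsg wjnqo dio csr fdz
Final line 7: fdz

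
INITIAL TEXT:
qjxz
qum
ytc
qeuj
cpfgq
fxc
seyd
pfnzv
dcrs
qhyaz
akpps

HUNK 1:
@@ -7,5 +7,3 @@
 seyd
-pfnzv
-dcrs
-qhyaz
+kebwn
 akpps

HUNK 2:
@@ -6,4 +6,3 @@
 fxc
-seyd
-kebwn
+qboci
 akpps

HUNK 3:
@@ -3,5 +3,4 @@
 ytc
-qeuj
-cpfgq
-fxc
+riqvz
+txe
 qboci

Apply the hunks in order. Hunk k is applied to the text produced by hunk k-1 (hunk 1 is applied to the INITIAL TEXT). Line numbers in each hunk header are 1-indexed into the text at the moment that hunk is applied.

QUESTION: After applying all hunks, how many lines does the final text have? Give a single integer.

Answer: 7

Derivation:
Hunk 1: at line 7 remove [pfnzv,dcrs,qhyaz] add [kebwn] -> 9 lines: qjxz qum ytc qeuj cpfgq fxc seyd kebwn akpps
Hunk 2: at line 6 remove [seyd,kebwn] add [qboci] -> 8 lines: qjxz qum ytc qeuj cpfgq fxc qboci akpps
Hunk 3: at line 3 remove [qeuj,cpfgq,fxc] add [riqvz,txe] -> 7 lines: qjxz qum ytc riqvz txe qboci akpps
Final line count: 7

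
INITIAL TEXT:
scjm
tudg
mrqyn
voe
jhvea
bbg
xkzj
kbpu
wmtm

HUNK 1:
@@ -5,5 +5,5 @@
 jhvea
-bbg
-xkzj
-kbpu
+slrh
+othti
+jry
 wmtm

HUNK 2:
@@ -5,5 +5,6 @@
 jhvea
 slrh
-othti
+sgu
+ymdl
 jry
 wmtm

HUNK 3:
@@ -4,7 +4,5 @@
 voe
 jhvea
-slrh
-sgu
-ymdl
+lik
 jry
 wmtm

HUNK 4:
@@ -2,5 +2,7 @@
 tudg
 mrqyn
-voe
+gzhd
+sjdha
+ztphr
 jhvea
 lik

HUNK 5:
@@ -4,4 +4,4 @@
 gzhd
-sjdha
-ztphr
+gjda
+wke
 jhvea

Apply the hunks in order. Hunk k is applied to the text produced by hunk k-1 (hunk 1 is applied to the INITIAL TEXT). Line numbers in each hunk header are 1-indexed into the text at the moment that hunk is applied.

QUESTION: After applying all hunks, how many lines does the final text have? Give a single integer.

Hunk 1: at line 5 remove [bbg,xkzj,kbpu] add [slrh,othti,jry] -> 9 lines: scjm tudg mrqyn voe jhvea slrh othti jry wmtm
Hunk 2: at line 5 remove [othti] add [sgu,ymdl] -> 10 lines: scjm tudg mrqyn voe jhvea slrh sgu ymdl jry wmtm
Hunk 3: at line 4 remove [slrh,sgu,ymdl] add [lik] -> 8 lines: scjm tudg mrqyn voe jhvea lik jry wmtm
Hunk 4: at line 2 remove [voe] add [gzhd,sjdha,ztphr] -> 10 lines: scjm tudg mrqyn gzhd sjdha ztphr jhvea lik jry wmtm
Hunk 5: at line 4 remove [sjdha,ztphr] add [gjda,wke] -> 10 lines: scjm tudg mrqyn gzhd gjda wke jhvea lik jry wmtm
Final line count: 10

Answer: 10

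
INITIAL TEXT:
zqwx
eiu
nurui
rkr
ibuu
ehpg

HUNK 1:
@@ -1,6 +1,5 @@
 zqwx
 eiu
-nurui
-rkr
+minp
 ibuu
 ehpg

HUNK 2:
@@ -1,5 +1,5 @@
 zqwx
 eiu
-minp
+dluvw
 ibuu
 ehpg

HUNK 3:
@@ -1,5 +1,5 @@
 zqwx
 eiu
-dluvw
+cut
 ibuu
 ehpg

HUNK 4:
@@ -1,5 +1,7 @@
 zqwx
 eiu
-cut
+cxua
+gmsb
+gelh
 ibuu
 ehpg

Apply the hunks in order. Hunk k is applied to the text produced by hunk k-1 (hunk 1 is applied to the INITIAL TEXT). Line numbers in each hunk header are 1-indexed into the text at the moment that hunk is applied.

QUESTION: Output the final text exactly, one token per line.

Hunk 1: at line 1 remove [nurui,rkr] add [minp] -> 5 lines: zqwx eiu minp ibuu ehpg
Hunk 2: at line 1 remove [minp] add [dluvw] -> 5 lines: zqwx eiu dluvw ibuu ehpg
Hunk 3: at line 1 remove [dluvw] add [cut] -> 5 lines: zqwx eiu cut ibuu ehpg
Hunk 4: at line 1 remove [cut] add [cxua,gmsb,gelh] -> 7 lines: zqwx eiu cxua gmsb gelh ibuu ehpg

Answer: zqwx
eiu
cxua
gmsb
gelh
ibuu
ehpg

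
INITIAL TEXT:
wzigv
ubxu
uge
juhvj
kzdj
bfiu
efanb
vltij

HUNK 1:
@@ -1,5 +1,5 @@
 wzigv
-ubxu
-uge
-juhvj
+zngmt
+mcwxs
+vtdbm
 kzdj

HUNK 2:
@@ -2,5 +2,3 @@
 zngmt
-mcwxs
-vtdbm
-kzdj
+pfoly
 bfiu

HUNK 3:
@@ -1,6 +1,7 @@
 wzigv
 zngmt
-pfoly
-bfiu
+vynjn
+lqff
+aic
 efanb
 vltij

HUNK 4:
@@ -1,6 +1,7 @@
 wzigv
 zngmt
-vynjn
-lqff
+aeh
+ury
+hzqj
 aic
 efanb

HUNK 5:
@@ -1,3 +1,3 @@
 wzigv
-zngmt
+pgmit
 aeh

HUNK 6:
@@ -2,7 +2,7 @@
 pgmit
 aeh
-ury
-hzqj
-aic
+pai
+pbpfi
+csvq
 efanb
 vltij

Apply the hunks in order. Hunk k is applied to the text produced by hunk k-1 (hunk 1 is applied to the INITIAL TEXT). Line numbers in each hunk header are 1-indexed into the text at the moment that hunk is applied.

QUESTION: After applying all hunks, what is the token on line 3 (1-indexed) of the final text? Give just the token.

Hunk 1: at line 1 remove [ubxu,uge,juhvj] add [zngmt,mcwxs,vtdbm] -> 8 lines: wzigv zngmt mcwxs vtdbm kzdj bfiu efanb vltij
Hunk 2: at line 2 remove [mcwxs,vtdbm,kzdj] add [pfoly] -> 6 lines: wzigv zngmt pfoly bfiu efanb vltij
Hunk 3: at line 1 remove [pfoly,bfiu] add [vynjn,lqff,aic] -> 7 lines: wzigv zngmt vynjn lqff aic efanb vltij
Hunk 4: at line 1 remove [vynjn,lqff] add [aeh,ury,hzqj] -> 8 lines: wzigv zngmt aeh ury hzqj aic efanb vltij
Hunk 5: at line 1 remove [zngmt] add [pgmit] -> 8 lines: wzigv pgmit aeh ury hzqj aic efanb vltij
Hunk 6: at line 2 remove [ury,hzqj,aic] add [pai,pbpfi,csvq] -> 8 lines: wzigv pgmit aeh pai pbpfi csvq efanb vltij
Final line 3: aeh

Answer: aeh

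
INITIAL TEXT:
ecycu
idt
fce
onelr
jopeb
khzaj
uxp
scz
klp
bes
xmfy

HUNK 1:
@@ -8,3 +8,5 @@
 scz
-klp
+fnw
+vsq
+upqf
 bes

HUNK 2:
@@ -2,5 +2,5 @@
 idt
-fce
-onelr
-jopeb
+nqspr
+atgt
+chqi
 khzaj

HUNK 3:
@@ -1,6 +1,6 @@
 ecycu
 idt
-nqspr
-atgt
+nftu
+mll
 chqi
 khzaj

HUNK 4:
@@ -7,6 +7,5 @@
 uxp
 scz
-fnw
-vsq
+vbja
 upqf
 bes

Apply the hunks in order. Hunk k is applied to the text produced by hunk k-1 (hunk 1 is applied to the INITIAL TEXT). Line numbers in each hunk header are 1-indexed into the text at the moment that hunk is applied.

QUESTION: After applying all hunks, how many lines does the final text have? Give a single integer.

Answer: 12

Derivation:
Hunk 1: at line 8 remove [klp] add [fnw,vsq,upqf] -> 13 lines: ecycu idt fce onelr jopeb khzaj uxp scz fnw vsq upqf bes xmfy
Hunk 2: at line 2 remove [fce,onelr,jopeb] add [nqspr,atgt,chqi] -> 13 lines: ecycu idt nqspr atgt chqi khzaj uxp scz fnw vsq upqf bes xmfy
Hunk 3: at line 1 remove [nqspr,atgt] add [nftu,mll] -> 13 lines: ecycu idt nftu mll chqi khzaj uxp scz fnw vsq upqf bes xmfy
Hunk 4: at line 7 remove [fnw,vsq] add [vbja] -> 12 lines: ecycu idt nftu mll chqi khzaj uxp scz vbja upqf bes xmfy
Final line count: 12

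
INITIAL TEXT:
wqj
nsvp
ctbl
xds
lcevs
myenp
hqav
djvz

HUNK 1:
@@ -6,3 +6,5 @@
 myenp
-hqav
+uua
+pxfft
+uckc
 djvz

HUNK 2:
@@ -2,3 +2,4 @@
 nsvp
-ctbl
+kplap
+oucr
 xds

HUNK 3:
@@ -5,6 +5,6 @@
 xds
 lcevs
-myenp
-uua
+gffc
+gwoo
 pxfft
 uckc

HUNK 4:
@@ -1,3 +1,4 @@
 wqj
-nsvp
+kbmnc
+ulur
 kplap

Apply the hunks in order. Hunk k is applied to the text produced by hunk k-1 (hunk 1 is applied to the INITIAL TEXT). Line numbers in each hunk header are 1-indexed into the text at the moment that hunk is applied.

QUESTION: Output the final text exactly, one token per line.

Hunk 1: at line 6 remove [hqav] add [uua,pxfft,uckc] -> 10 lines: wqj nsvp ctbl xds lcevs myenp uua pxfft uckc djvz
Hunk 2: at line 2 remove [ctbl] add [kplap,oucr] -> 11 lines: wqj nsvp kplap oucr xds lcevs myenp uua pxfft uckc djvz
Hunk 3: at line 5 remove [myenp,uua] add [gffc,gwoo] -> 11 lines: wqj nsvp kplap oucr xds lcevs gffc gwoo pxfft uckc djvz
Hunk 4: at line 1 remove [nsvp] add [kbmnc,ulur] -> 12 lines: wqj kbmnc ulur kplap oucr xds lcevs gffc gwoo pxfft uckc djvz

Answer: wqj
kbmnc
ulur
kplap
oucr
xds
lcevs
gffc
gwoo
pxfft
uckc
djvz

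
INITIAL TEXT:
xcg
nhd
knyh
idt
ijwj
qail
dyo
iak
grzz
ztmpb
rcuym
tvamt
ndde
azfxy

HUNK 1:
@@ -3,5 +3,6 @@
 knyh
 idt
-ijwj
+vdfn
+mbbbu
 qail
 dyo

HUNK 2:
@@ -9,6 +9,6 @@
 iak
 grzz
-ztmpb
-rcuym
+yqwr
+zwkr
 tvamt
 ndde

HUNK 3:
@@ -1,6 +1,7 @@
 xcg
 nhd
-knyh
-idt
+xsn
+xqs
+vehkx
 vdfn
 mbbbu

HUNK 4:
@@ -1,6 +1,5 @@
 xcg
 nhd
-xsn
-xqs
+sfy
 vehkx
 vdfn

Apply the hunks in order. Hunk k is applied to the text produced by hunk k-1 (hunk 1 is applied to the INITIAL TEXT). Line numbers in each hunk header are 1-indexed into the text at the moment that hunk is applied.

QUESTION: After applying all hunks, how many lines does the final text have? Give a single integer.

Answer: 15

Derivation:
Hunk 1: at line 3 remove [ijwj] add [vdfn,mbbbu] -> 15 lines: xcg nhd knyh idt vdfn mbbbu qail dyo iak grzz ztmpb rcuym tvamt ndde azfxy
Hunk 2: at line 9 remove [ztmpb,rcuym] add [yqwr,zwkr] -> 15 lines: xcg nhd knyh idt vdfn mbbbu qail dyo iak grzz yqwr zwkr tvamt ndde azfxy
Hunk 3: at line 1 remove [knyh,idt] add [xsn,xqs,vehkx] -> 16 lines: xcg nhd xsn xqs vehkx vdfn mbbbu qail dyo iak grzz yqwr zwkr tvamt ndde azfxy
Hunk 4: at line 1 remove [xsn,xqs] add [sfy] -> 15 lines: xcg nhd sfy vehkx vdfn mbbbu qail dyo iak grzz yqwr zwkr tvamt ndde azfxy
Final line count: 15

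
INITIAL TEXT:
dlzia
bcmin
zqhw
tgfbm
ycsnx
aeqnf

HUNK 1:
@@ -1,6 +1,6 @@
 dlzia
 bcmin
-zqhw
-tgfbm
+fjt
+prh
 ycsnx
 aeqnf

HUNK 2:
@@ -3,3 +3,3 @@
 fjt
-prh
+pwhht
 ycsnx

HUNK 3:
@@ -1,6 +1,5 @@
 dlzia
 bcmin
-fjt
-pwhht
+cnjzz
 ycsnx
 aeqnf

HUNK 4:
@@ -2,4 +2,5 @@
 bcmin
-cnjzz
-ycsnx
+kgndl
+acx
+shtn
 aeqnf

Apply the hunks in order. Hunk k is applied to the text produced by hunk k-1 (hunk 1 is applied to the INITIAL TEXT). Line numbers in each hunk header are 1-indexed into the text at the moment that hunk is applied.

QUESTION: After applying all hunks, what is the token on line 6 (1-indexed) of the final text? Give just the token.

Hunk 1: at line 1 remove [zqhw,tgfbm] add [fjt,prh] -> 6 lines: dlzia bcmin fjt prh ycsnx aeqnf
Hunk 2: at line 3 remove [prh] add [pwhht] -> 6 lines: dlzia bcmin fjt pwhht ycsnx aeqnf
Hunk 3: at line 1 remove [fjt,pwhht] add [cnjzz] -> 5 lines: dlzia bcmin cnjzz ycsnx aeqnf
Hunk 4: at line 2 remove [cnjzz,ycsnx] add [kgndl,acx,shtn] -> 6 lines: dlzia bcmin kgndl acx shtn aeqnf
Final line 6: aeqnf

Answer: aeqnf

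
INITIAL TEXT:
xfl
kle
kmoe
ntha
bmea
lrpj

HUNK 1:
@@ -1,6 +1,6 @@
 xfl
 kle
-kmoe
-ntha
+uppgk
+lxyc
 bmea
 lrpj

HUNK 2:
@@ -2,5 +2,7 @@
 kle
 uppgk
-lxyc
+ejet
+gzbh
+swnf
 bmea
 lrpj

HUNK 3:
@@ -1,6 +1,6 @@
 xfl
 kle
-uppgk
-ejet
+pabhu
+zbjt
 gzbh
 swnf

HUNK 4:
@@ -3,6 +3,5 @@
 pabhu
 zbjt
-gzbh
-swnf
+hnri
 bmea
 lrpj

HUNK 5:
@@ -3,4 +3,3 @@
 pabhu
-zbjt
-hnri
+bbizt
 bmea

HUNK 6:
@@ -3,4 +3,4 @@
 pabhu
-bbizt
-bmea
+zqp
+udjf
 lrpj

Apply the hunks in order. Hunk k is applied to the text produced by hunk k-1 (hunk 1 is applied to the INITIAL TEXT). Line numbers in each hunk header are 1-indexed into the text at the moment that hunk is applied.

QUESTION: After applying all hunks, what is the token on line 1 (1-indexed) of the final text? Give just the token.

Answer: xfl

Derivation:
Hunk 1: at line 1 remove [kmoe,ntha] add [uppgk,lxyc] -> 6 lines: xfl kle uppgk lxyc bmea lrpj
Hunk 2: at line 2 remove [lxyc] add [ejet,gzbh,swnf] -> 8 lines: xfl kle uppgk ejet gzbh swnf bmea lrpj
Hunk 3: at line 1 remove [uppgk,ejet] add [pabhu,zbjt] -> 8 lines: xfl kle pabhu zbjt gzbh swnf bmea lrpj
Hunk 4: at line 3 remove [gzbh,swnf] add [hnri] -> 7 lines: xfl kle pabhu zbjt hnri bmea lrpj
Hunk 5: at line 3 remove [zbjt,hnri] add [bbizt] -> 6 lines: xfl kle pabhu bbizt bmea lrpj
Hunk 6: at line 3 remove [bbizt,bmea] add [zqp,udjf] -> 6 lines: xfl kle pabhu zqp udjf lrpj
Final line 1: xfl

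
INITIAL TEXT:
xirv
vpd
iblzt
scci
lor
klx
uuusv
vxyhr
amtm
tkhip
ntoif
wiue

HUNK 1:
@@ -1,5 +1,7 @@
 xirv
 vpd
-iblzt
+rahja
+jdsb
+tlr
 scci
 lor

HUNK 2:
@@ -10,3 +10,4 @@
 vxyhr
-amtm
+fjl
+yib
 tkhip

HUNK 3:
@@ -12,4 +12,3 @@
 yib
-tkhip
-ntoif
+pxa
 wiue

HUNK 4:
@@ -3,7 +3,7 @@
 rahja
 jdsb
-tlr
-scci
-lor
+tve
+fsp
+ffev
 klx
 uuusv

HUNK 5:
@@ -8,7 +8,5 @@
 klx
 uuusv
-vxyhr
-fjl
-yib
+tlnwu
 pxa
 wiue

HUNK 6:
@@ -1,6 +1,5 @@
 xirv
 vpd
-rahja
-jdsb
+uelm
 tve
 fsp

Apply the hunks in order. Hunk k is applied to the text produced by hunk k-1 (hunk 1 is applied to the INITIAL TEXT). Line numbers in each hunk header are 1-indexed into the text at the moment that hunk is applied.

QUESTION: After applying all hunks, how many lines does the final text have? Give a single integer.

Hunk 1: at line 1 remove [iblzt] add [rahja,jdsb,tlr] -> 14 lines: xirv vpd rahja jdsb tlr scci lor klx uuusv vxyhr amtm tkhip ntoif wiue
Hunk 2: at line 10 remove [amtm] add [fjl,yib] -> 15 lines: xirv vpd rahja jdsb tlr scci lor klx uuusv vxyhr fjl yib tkhip ntoif wiue
Hunk 3: at line 12 remove [tkhip,ntoif] add [pxa] -> 14 lines: xirv vpd rahja jdsb tlr scci lor klx uuusv vxyhr fjl yib pxa wiue
Hunk 4: at line 3 remove [tlr,scci,lor] add [tve,fsp,ffev] -> 14 lines: xirv vpd rahja jdsb tve fsp ffev klx uuusv vxyhr fjl yib pxa wiue
Hunk 5: at line 8 remove [vxyhr,fjl,yib] add [tlnwu] -> 12 lines: xirv vpd rahja jdsb tve fsp ffev klx uuusv tlnwu pxa wiue
Hunk 6: at line 1 remove [rahja,jdsb] add [uelm] -> 11 lines: xirv vpd uelm tve fsp ffev klx uuusv tlnwu pxa wiue
Final line count: 11

Answer: 11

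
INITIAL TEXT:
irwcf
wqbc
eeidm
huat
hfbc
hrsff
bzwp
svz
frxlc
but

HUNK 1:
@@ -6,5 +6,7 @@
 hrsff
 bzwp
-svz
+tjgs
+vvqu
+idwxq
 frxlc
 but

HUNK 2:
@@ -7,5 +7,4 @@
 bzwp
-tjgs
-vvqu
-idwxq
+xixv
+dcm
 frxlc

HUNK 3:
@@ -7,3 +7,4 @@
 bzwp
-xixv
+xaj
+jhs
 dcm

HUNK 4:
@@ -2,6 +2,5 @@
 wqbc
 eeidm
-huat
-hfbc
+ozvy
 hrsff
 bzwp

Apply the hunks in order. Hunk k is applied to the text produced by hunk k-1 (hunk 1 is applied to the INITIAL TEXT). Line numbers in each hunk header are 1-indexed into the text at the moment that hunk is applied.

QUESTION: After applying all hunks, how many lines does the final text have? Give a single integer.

Answer: 11

Derivation:
Hunk 1: at line 6 remove [svz] add [tjgs,vvqu,idwxq] -> 12 lines: irwcf wqbc eeidm huat hfbc hrsff bzwp tjgs vvqu idwxq frxlc but
Hunk 2: at line 7 remove [tjgs,vvqu,idwxq] add [xixv,dcm] -> 11 lines: irwcf wqbc eeidm huat hfbc hrsff bzwp xixv dcm frxlc but
Hunk 3: at line 7 remove [xixv] add [xaj,jhs] -> 12 lines: irwcf wqbc eeidm huat hfbc hrsff bzwp xaj jhs dcm frxlc but
Hunk 4: at line 2 remove [huat,hfbc] add [ozvy] -> 11 lines: irwcf wqbc eeidm ozvy hrsff bzwp xaj jhs dcm frxlc but
Final line count: 11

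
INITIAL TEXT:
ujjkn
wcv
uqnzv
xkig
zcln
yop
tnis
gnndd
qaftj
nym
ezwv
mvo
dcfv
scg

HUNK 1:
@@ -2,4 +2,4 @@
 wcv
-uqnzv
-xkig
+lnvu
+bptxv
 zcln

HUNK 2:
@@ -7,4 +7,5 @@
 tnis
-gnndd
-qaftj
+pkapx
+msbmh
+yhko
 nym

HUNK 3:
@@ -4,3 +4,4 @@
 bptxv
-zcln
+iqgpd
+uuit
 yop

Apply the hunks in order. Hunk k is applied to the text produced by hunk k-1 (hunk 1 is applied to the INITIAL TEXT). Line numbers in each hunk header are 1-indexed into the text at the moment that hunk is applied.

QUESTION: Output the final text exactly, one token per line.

Answer: ujjkn
wcv
lnvu
bptxv
iqgpd
uuit
yop
tnis
pkapx
msbmh
yhko
nym
ezwv
mvo
dcfv
scg

Derivation:
Hunk 1: at line 2 remove [uqnzv,xkig] add [lnvu,bptxv] -> 14 lines: ujjkn wcv lnvu bptxv zcln yop tnis gnndd qaftj nym ezwv mvo dcfv scg
Hunk 2: at line 7 remove [gnndd,qaftj] add [pkapx,msbmh,yhko] -> 15 lines: ujjkn wcv lnvu bptxv zcln yop tnis pkapx msbmh yhko nym ezwv mvo dcfv scg
Hunk 3: at line 4 remove [zcln] add [iqgpd,uuit] -> 16 lines: ujjkn wcv lnvu bptxv iqgpd uuit yop tnis pkapx msbmh yhko nym ezwv mvo dcfv scg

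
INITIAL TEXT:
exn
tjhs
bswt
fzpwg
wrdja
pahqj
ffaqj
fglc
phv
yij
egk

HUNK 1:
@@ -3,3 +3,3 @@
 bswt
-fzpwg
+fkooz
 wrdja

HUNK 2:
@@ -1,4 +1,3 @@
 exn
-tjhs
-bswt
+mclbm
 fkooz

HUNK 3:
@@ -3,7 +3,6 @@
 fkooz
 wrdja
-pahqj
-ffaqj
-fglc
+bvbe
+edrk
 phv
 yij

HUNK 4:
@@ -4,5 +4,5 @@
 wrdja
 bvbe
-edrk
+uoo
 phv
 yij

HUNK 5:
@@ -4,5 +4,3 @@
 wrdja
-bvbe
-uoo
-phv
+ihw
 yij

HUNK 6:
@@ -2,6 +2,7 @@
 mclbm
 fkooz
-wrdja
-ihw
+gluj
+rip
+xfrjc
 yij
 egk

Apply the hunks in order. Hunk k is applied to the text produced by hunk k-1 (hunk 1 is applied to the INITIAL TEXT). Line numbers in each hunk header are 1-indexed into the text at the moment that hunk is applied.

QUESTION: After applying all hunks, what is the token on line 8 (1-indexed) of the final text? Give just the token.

Answer: egk

Derivation:
Hunk 1: at line 3 remove [fzpwg] add [fkooz] -> 11 lines: exn tjhs bswt fkooz wrdja pahqj ffaqj fglc phv yij egk
Hunk 2: at line 1 remove [tjhs,bswt] add [mclbm] -> 10 lines: exn mclbm fkooz wrdja pahqj ffaqj fglc phv yij egk
Hunk 3: at line 3 remove [pahqj,ffaqj,fglc] add [bvbe,edrk] -> 9 lines: exn mclbm fkooz wrdja bvbe edrk phv yij egk
Hunk 4: at line 4 remove [edrk] add [uoo] -> 9 lines: exn mclbm fkooz wrdja bvbe uoo phv yij egk
Hunk 5: at line 4 remove [bvbe,uoo,phv] add [ihw] -> 7 lines: exn mclbm fkooz wrdja ihw yij egk
Hunk 6: at line 2 remove [wrdja,ihw] add [gluj,rip,xfrjc] -> 8 lines: exn mclbm fkooz gluj rip xfrjc yij egk
Final line 8: egk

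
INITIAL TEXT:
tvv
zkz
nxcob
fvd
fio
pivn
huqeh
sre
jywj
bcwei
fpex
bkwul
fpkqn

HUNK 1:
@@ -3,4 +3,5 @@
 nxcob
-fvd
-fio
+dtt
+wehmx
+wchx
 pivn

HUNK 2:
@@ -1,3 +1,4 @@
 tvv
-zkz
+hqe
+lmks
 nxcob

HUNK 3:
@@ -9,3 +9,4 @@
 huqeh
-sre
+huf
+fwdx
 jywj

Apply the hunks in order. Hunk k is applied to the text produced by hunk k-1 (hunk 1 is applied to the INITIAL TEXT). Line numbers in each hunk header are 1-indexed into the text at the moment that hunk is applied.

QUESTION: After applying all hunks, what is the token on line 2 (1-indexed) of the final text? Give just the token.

Hunk 1: at line 3 remove [fvd,fio] add [dtt,wehmx,wchx] -> 14 lines: tvv zkz nxcob dtt wehmx wchx pivn huqeh sre jywj bcwei fpex bkwul fpkqn
Hunk 2: at line 1 remove [zkz] add [hqe,lmks] -> 15 lines: tvv hqe lmks nxcob dtt wehmx wchx pivn huqeh sre jywj bcwei fpex bkwul fpkqn
Hunk 3: at line 9 remove [sre] add [huf,fwdx] -> 16 lines: tvv hqe lmks nxcob dtt wehmx wchx pivn huqeh huf fwdx jywj bcwei fpex bkwul fpkqn
Final line 2: hqe

Answer: hqe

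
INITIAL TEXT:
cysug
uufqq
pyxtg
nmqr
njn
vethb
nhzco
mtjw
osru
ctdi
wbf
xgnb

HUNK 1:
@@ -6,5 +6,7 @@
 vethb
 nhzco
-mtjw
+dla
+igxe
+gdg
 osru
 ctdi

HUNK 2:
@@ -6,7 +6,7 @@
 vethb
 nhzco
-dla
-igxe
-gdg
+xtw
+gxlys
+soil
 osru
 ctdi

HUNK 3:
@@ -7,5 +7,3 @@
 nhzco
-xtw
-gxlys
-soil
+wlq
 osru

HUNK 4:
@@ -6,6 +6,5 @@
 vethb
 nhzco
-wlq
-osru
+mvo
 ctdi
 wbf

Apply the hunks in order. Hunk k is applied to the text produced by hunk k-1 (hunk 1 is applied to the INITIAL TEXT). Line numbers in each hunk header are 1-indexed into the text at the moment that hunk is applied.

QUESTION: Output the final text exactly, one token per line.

Answer: cysug
uufqq
pyxtg
nmqr
njn
vethb
nhzco
mvo
ctdi
wbf
xgnb

Derivation:
Hunk 1: at line 6 remove [mtjw] add [dla,igxe,gdg] -> 14 lines: cysug uufqq pyxtg nmqr njn vethb nhzco dla igxe gdg osru ctdi wbf xgnb
Hunk 2: at line 6 remove [dla,igxe,gdg] add [xtw,gxlys,soil] -> 14 lines: cysug uufqq pyxtg nmqr njn vethb nhzco xtw gxlys soil osru ctdi wbf xgnb
Hunk 3: at line 7 remove [xtw,gxlys,soil] add [wlq] -> 12 lines: cysug uufqq pyxtg nmqr njn vethb nhzco wlq osru ctdi wbf xgnb
Hunk 4: at line 6 remove [wlq,osru] add [mvo] -> 11 lines: cysug uufqq pyxtg nmqr njn vethb nhzco mvo ctdi wbf xgnb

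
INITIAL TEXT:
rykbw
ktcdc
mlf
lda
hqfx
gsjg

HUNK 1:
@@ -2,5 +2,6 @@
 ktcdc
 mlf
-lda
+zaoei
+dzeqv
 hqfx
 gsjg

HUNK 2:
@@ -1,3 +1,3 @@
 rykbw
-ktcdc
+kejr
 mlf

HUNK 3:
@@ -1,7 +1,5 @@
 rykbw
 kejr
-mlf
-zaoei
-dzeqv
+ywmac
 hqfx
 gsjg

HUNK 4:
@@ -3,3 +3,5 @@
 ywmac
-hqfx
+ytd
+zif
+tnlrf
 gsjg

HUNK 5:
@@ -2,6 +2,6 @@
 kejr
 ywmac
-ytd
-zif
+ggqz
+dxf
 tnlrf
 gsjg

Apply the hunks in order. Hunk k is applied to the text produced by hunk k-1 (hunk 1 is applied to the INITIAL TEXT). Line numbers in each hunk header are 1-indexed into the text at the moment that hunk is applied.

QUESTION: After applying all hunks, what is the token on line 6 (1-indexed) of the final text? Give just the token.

Answer: tnlrf

Derivation:
Hunk 1: at line 2 remove [lda] add [zaoei,dzeqv] -> 7 lines: rykbw ktcdc mlf zaoei dzeqv hqfx gsjg
Hunk 2: at line 1 remove [ktcdc] add [kejr] -> 7 lines: rykbw kejr mlf zaoei dzeqv hqfx gsjg
Hunk 3: at line 1 remove [mlf,zaoei,dzeqv] add [ywmac] -> 5 lines: rykbw kejr ywmac hqfx gsjg
Hunk 4: at line 3 remove [hqfx] add [ytd,zif,tnlrf] -> 7 lines: rykbw kejr ywmac ytd zif tnlrf gsjg
Hunk 5: at line 2 remove [ytd,zif] add [ggqz,dxf] -> 7 lines: rykbw kejr ywmac ggqz dxf tnlrf gsjg
Final line 6: tnlrf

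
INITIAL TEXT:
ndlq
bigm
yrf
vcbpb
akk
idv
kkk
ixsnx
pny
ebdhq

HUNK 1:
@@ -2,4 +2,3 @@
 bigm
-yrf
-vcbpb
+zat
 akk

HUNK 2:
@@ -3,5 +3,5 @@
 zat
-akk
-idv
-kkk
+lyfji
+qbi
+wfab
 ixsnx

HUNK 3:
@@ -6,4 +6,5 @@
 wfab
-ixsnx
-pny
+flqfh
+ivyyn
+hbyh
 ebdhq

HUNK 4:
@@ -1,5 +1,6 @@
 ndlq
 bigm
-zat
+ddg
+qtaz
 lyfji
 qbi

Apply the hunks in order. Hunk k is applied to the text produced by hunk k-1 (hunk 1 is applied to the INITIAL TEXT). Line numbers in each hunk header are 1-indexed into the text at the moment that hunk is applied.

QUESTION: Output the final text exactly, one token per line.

Answer: ndlq
bigm
ddg
qtaz
lyfji
qbi
wfab
flqfh
ivyyn
hbyh
ebdhq

Derivation:
Hunk 1: at line 2 remove [yrf,vcbpb] add [zat] -> 9 lines: ndlq bigm zat akk idv kkk ixsnx pny ebdhq
Hunk 2: at line 3 remove [akk,idv,kkk] add [lyfji,qbi,wfab] -> 9 lines: ndlq bigm zat lyfji qbi wfab ixsnx pny ebdhq
Hunk 3: at line 6 remove [ixsnx,pny] add [flqfh,ivyyn,hbyh] -> 10 lines: ndlq bigm zat lyfji qbi wfab flqfh ivyyn hbyh ebdhq
Hunk 4: at line 1 remove [zat] add [ddg,qtaz] -> 11 lines: ndlq bigm ddg qtaz lyfji qbi wfab flqfh ivyyn hbyh ebdhq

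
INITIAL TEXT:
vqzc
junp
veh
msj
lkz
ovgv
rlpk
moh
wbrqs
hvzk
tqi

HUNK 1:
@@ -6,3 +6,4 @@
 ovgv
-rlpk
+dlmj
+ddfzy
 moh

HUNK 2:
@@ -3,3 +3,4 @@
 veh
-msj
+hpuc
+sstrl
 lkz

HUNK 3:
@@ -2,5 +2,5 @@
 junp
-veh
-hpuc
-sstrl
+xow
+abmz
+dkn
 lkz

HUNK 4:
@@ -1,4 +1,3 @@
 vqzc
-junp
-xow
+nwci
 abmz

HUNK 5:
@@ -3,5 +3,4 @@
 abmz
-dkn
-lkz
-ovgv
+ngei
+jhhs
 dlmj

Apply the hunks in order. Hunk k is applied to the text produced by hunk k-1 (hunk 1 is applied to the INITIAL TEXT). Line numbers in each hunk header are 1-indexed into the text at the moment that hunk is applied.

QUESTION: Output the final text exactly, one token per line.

Answer: vqzc
nwci
abmz
ngei
jhhs
dlmj
ddfzy
moh
wbrqs
hvzk
tqi

Derivation:
Hunk 1: at line 6 remove [rlpk] add [dlmj,ddfzy] -> 12 lines: vqzc junp veh msj lkz ovgv dlmj ddfzy moh wbrqs hvzk tqi
Hunk 2: at line 3 remove [msj] add [hpuc,sstrl] -> 13 lines: vqzc junp veh hpuc sstrl lkz ovgv dlmj ddfzy moh wbrqs hvzk tqi
Hunk 3: at line 2 remove [veh,hpuc,sstrl] add [xow,abmz,dkn] -> 13 lines: vqzc junp xow abmz dkn lkz ovgv dlmj ddfzy moh wbrqs hvzk tqi
Hunk 4: at line 1 remove [junp,xow] add [nwci] -> 12 lines: vqzc nwci abmz dkn lkz ovgv dlmj ddfzy moh wbrqs hvzk tqi
Hunk 5: at line 3 remove [dkn,lkz,ovgv] add [ngei,jhhs] -> 11 lines: vqzc nwci abmz ngei jhhs dlmj ddfzy moh wbrqs hvzk tqi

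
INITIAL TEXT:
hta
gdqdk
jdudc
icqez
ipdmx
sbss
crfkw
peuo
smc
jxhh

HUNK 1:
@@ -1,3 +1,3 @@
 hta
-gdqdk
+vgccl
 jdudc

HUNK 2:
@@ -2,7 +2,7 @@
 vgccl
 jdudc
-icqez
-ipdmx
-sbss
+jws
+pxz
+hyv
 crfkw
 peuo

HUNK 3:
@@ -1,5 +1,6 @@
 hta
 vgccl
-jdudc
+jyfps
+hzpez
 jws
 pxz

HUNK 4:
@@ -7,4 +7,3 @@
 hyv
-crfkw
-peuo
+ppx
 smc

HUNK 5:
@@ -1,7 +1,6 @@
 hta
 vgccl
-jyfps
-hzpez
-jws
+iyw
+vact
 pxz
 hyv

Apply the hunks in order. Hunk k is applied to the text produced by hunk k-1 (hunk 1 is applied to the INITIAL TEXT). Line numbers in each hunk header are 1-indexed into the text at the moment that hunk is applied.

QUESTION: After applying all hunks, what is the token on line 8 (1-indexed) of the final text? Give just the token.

Answer: smc

Derivation:
Hunk 1: at line 1 remove [gdqdk] add [vgccl] -> 10 lines: hta vgccl jdudc icqez ipdmx sbss crfkw peuo smc jxhh
Hunk 2: at line 2 remove [icqez,ipdmx,sbss] add [jws,pxz,hyv] -> 10 lines: hta vgccl jdudc jws pxz hyv crfkw peuo smc jxhh
Hunk 3: at line 1 remove [jdudc] add [jyfps,hzpez] -> 11 lines: hta vgccl jyfps hzpez jws pxz hyv crfkw peuo smc jxhh
Hunk 4: at line 7 remove [crfkw,peuo] add [ppx] -> 10 lines: hta vgccl jyfps hzpez jws pxz hyv ppx smc jxhh
Hunk 5: at line 1 remove [jyfps,hzpez,jws] add [iyw,vact] -> 9 lines: hta vgccl iyw vact pxz hyv ppx smc jxhh
Final line 8: smc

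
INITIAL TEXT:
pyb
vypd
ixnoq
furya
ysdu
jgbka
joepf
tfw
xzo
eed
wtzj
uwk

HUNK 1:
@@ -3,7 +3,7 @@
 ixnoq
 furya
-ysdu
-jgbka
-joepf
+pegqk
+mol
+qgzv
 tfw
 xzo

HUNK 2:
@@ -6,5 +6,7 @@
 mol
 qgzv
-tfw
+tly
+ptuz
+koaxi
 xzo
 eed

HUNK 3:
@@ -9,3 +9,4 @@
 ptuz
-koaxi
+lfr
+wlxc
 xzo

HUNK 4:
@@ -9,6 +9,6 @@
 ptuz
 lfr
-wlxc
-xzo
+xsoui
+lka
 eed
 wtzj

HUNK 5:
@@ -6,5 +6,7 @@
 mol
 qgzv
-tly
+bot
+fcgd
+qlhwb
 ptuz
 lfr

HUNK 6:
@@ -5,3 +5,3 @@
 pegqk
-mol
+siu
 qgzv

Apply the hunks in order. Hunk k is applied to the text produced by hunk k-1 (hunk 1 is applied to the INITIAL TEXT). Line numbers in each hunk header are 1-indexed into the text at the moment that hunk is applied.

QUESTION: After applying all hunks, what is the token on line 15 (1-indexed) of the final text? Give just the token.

Answer: eed

Derivation:
Hunk 1: at line 3 remove [ysdu,jgbka,joepf] add [pegqk,mol,qgzv] -> 12 lines: pyb vypd ixnoq furya pegqk mol qgzv tfw xzo eed wtzj uwk
Hunk 2: at line 6 remove [tfw] add [tly,ptuz,koaxi] -> 14 lines: pyb vypd ixnoq furya pegqk mol qgzv tly ptuz koaxi xzo eed wtzj uwk
Hunk 3: at line 9 remove [koaxi] add [lfr,wlxc] -> 15 lines: pyb vypd ixnoq furya pegqk mol qgzv tly ptuz lfr wlxc xzo eed wtzj uwk
Hunk 4: at line 9 remove [wlxc,xzo] add [xsoui,lka] -> 15 lines: pyb vypd ixnoq furya pegqk mol qgzv tly ptuz lfr xsoui lka eed wtzj uwk
Hunk 5: at line 6 remove [tly] add [bot,fcgd,qlhwb] -> 17 lines: pyb vypd ixnoq furya pegqk mol qgzv bot fcgd qlhwb ptuz lfr xsoui lka eed wtzj uwk
Hunk 6: at line 5 remove [mol] add [siu] -> 17 lines: pyb vypd ixnoq furya pegqk siu qgzv bot fcgd qlhwb ptuz lfr xsoui lka eed wtzj uwk
Final line 15: eed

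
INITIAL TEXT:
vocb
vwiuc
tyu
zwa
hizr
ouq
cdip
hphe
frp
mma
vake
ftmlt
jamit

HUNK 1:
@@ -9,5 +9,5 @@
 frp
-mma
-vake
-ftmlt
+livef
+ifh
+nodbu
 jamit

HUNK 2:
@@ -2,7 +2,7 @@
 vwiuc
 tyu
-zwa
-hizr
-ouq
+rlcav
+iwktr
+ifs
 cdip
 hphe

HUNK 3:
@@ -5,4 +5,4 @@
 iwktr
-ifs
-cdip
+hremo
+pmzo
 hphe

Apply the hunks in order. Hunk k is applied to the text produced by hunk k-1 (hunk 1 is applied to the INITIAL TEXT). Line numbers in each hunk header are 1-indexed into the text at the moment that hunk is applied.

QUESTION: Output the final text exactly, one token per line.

Hunk 1: at line 9 remove [mma,vake,ftmlt] add [livef,ifh,nodbu] -> 13 lines: vocb vwiuc tyu zwa hizr ouq cdip hphe frp livef ifh nodbu jamit
Hunk 2: at line 2 remove [zwa,hizr,ouq] add [rlcav,iwktr,ifs] -> 13 lines: vocb vwiuc tyu rlcav iwktr ifs cdip hphe frp livef ifh nodbu jamit
Hunk 3: at line 5 remove [ifs,cdip] add [hremo,pmzo] -> 13 lines: vocb vwiuc tyu rlcav iwktr hremo pmzo hphe frp livef ifh nodbu jamit

Answer: vocb
vwiuc
tyu
rlcav
iwktr
hremo
pmzo
hphe
frp
livef
ifh
nodbu
jamit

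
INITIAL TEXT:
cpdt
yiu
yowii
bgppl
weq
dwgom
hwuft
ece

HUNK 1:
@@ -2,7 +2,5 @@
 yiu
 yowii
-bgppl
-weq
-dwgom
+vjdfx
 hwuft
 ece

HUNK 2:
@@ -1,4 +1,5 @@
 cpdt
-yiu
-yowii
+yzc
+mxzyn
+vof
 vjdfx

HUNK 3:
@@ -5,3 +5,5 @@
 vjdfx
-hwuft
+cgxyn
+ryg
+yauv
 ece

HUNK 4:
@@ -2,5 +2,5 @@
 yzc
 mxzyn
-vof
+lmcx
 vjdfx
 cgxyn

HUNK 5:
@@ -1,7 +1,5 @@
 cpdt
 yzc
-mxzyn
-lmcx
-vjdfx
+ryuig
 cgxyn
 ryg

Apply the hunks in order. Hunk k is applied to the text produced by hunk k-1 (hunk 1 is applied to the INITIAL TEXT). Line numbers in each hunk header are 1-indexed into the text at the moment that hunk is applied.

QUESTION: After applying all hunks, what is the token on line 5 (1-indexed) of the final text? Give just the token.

Hunk 1: at line 2 remove [bgppl,weq,dwgom] add [vjdfx] -> 6 lines: cpdt yiu yowii vjdfx hwuft ece
Hunk 2: at line 1 remove [yiu,yowii] add [yzc,mxzyn,vof] -> 7 lines: cpdt yzc mxzyn vof vjdfx hwuft ece
Hunk 3: at line 5 remove [hwuft] add [cgxyn,ryg,yauv] -> 9 lines: cpdt yzc mxzyn vof vjdfx cgxyn ryg yauv ece
Hunk 4: at line 2 remove [vof] add [lmcx] -> 9 lines: cpdt yzc mxzyn lmcx vjdfx cgxyn ryg yauv ece
Hunk 5: at line 1 remove [mxzyn,lmcx,vjdfx] add [ryuig] -> 7 lines: cpdt yzc ryuig cgxyn ryg yauv ece
Final line 5: ryg

Answer: ryg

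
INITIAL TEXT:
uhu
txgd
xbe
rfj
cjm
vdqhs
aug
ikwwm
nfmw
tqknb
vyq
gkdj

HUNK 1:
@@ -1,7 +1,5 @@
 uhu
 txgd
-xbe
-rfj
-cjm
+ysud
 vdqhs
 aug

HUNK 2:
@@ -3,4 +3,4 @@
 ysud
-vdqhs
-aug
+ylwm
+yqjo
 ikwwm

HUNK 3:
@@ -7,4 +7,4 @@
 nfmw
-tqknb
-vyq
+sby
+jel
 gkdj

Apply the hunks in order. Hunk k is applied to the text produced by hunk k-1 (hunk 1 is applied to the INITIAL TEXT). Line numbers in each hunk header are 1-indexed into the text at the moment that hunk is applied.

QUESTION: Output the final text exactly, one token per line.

Answer: uhu
txgd
ysud
ylwm
yqjo
ikwwm
nfmw
sby
jel
gkdj

Derivation:
Hunk 1: at line 1 remove [xbe,rfj,cjm] add [ysud] -> 10 lines: uhu txgd ysud vdqhs aug ikwwm nfmw tqknb vyq gkdj
Hunk 2: at line 3 remove [vdqhs,aug] add [ylwm,yqjo] -> 10 lines: uhu txgd ysud ylwm yqjo ikwwm nfmw tqknb vyq gkdj
Hunk 3: at line 7 remove [tqknb,vyq] add [sby,jel] -> 10 lines: uhu txgd ysud ylwm yqjo ikwwm nfmw sby jel gkdj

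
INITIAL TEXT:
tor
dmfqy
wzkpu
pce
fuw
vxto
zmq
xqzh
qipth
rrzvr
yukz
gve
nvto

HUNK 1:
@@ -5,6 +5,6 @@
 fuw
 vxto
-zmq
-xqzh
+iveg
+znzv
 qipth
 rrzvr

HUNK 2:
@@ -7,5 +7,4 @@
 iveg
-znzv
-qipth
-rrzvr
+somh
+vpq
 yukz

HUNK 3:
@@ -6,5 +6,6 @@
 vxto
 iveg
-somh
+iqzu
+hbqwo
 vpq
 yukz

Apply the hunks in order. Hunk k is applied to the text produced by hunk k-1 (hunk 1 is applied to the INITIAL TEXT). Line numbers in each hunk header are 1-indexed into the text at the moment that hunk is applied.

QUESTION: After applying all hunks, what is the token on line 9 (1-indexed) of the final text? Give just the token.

Answer: hbqwo

Derivation:
Hunk 1: at line 5 remove [zmq,xqzh] add [iveg,znzv] -> 13 lines: tor dmfqy wzkpu pce fuw vxto iveg znzv qipth rrzvr yukz gve nvto
Hunk 2: at line 7 remove [znzv,qipth,rrzvr] add [somh,vpq] -> 12 lines: tor dmfqy wzkpu pce fuw vxto iveg somh vpq yukz gve nvto
Hunk 3: at line 6 remove [somh] add [iqzu,hbqwo] -> 13 lines: tor dmfqy wzkpu pce fuw vxto iveg iqzu hbqwo vpq yukz gve nvto
Final line 9: hbqwo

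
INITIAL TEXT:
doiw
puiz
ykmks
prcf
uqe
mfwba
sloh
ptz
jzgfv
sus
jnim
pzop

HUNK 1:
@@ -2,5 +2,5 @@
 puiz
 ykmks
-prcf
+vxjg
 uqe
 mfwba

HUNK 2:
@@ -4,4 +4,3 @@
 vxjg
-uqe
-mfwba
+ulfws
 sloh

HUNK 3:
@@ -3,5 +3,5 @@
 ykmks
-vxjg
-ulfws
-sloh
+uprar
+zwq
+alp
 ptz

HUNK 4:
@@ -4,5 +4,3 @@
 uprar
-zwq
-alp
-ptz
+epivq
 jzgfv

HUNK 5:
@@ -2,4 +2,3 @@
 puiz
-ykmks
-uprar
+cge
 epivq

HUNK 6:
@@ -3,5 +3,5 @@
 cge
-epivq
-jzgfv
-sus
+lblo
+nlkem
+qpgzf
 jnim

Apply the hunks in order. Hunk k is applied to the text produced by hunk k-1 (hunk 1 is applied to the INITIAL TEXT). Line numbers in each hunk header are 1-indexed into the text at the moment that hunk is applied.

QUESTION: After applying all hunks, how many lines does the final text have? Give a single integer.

Answer: 8

Derivation:
Hunk 1: at line 2 remove [prcf] add [vxjg] -> 12 lines: doiw puiz ykmks vxjg uqe mfwba sloh ptz jzgfv sus jnim pzop
Hunk 2: at line 4 remove [uqe,mfwba] add [ulfws] -> 11 lines: doiw puiz ykmks vxjg ulfws sloh ptz jzgfv sus jnim pzop
Hunk 3: at line 3 remove [vxjg,ulfws,sloh] add [uprar,zwq,alp] -> 11 lines: doiw puiz ykmks uprar zwq alp ptz jzgfv sus jnim pzop
Hunk 4: at line 4 remove [zwq,alp,ptz] add [epivq] -> 9 lines: doiw puiz ykmks uprar epivq jzgfv sus jnim pzop
Hunk 5: at line 2 remove [ykmks,uprar] add [cge] -> 8 lines: doiw puiz cge epivq jzgfv sus jnim pzop
Hunk 6: at line 3 remove [epivq,jzgfv,sus] add [lblo,nlkem,qpgzf] -> 8 lines: doiw puiz cge lblo nlkem qpgzf jnim pzop
Final line count: 8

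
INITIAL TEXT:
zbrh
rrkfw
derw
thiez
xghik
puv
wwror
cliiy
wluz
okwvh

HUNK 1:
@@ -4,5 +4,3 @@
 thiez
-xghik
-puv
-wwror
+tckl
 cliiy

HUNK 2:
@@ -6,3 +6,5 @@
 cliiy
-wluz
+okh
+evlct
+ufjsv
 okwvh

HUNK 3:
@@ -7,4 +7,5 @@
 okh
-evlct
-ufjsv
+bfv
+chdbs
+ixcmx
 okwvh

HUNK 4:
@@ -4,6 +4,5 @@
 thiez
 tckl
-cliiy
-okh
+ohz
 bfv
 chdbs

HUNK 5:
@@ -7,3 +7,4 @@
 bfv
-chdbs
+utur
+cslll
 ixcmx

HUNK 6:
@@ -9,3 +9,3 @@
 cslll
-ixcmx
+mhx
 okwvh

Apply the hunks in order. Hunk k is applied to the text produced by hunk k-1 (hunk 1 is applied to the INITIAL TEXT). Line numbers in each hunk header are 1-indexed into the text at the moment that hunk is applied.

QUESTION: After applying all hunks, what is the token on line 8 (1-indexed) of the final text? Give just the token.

Hunk 1: at line 4 remove [xghik,puv,wwror] add [tckl] -> 8 lines: zbrh rrkfw derw thiez tckl cliiy wluz okwvh
Hunk 2: at line 6 remove [wluz] add [okh,evlct,ufjsv] -> 10 lines: zbrh rrkfw derw thiez tckl cliiy okh evlct ufjsv okwvh
Hunk 3: at line 7 remove [evlct,ufjsv] add [bfv,chdbs,ixcmx] -> 11 lines: zbrh rrkfw derw thiez tckl cliiy okh bfv chdbs ixcmx okwvh
Hunk 4: at line 4 remove [cliiy,okh] add [ohz] -> 10 lines: zbrh rrkfw derw thiez tckl ohz bfv chdbs ixcmx okwvh
Hunk 5: at line 7 remove [chdbs] add [utur,cslll] -> 11 lines: zbrh rrkfw derw thiez tckl ohz bfv utur cslll ixcmx okwvh
Hunk 6: at line 9 remove [ixcmx] add [mhx] -> 11 lines: zbrh rrkfw derw thiez tckl ohz bfv utur cslll mhx okwvh
Final line 8: utur

Answer: utur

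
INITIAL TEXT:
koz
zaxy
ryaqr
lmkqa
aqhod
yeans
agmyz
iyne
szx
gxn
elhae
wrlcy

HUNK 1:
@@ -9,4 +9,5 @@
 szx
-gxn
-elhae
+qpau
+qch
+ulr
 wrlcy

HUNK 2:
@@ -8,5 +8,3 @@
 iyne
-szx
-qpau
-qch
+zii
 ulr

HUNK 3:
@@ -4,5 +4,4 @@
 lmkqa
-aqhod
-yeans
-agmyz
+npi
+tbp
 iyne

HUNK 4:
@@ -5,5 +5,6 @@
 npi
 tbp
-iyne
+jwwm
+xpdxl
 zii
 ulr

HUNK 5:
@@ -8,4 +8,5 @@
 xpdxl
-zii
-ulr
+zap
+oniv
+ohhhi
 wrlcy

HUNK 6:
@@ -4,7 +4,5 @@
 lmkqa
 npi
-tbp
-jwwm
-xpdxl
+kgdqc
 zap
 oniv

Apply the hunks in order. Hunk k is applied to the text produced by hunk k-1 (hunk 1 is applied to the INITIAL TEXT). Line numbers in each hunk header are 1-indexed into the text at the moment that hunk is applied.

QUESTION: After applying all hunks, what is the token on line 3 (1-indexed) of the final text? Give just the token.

Hunk 1: at line 9 remove [gxn,elhae] add [qpau,qch,ulr] -> 13 lines: koz zaxy ryaqr lmkqa aqhod yeans agmyz iyne szx qpau qch ulr wrlcy
Hunk 2: at line 8 remove [szx,qpau,qch] add [zii] -> 11 lines: koz zaxy ryaqr lmkqa aqhod yeans agmyz iyne zii ulr wrlcy
Hunk 3: at line 4 remove [aqhod,yeans,agmyz] add [npi,tbp] -> 10 lines: koz zaxy ryaqr lmkqa npi tbp iyne zii ulr wrlcy
Hunk 4: at line 5 remove [iyne] add [jwwm,xpdxl] -> 11 lines: koz zaxy ryaqr lmkqa npi tbp jwwm xpdxl zii ulr wrlcy
Hunk 5: at line 8 remove [zii,ulr] add [zap,oniv,ohhhi] -> 12 lines: koz zaxy ryaqr lmkqa npi tbp jwwm xpdxl zap oniv ohhhi wrlcy
Hunk 6: at line 4 remove [tbp,jwwm,xpdxl] add [kgdqc] -> 10 lines: koz zaxy ryaqr lmkqa npi kgdqc zap oniv ohhhi wrlcy
Final line 3: ryaqr

Answer: ryaqr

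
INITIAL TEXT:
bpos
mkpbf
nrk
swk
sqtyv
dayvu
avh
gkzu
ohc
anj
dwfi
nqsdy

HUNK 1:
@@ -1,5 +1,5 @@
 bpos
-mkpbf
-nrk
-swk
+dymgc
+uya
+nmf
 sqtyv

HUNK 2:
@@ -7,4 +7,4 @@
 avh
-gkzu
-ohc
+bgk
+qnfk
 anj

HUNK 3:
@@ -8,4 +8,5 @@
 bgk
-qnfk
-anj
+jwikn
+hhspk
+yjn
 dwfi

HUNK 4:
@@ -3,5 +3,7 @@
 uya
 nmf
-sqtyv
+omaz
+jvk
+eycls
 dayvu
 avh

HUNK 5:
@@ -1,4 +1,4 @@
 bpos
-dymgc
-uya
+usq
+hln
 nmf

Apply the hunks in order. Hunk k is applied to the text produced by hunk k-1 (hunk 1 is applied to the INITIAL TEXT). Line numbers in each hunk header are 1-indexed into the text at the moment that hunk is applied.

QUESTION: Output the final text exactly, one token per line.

Hunk 1: at line 1 remove [mkpbf,nrk,swk] add [dymgc,uya,nmf] -> 12 lines: bpos dymgc uya nmf sqtyv dayvu avh gkzu ohc anj dwfi nqsdy
Hunk 2: at line 7 remove [gkzu,ohc] add [bgk,qnfk] -> 12 lines: bpos dymgc uya nmf sqtyv dayvu avh bgk qnfk anj dwfi nqsdy
Hunk 3: at line 8 remove [qnfk,anj] add [jwikn,hhspk,yjn] -> 13 lines: bpos dymgc uya nmf sqtyv dayvu avh bgk jwikn hhspk yjn dwfi nqsdy
Hunk 4: at line 3 remove [sqtyv] add [omaz,jvk,eycls] -> 15 lines: bpos dymgc uya nmf omaz jvk eycls dayvu avh bgk jwikn hhspk yjn dwfi nqsdy
Hunk 5: at line 1 remove [dymgc,uya] add [usq,hln] -> 15 lines: bpos usq hln nmf omaz jvk eycls dayvu avh bgk jwikn hhspk yjn dwfi nqsdy

Answer: bpos
usq
hln
nmf
omaz
jvk
eycls
dayvu
avh
bgk
jwikn
hhspk
yjn
dwfi
nqsdy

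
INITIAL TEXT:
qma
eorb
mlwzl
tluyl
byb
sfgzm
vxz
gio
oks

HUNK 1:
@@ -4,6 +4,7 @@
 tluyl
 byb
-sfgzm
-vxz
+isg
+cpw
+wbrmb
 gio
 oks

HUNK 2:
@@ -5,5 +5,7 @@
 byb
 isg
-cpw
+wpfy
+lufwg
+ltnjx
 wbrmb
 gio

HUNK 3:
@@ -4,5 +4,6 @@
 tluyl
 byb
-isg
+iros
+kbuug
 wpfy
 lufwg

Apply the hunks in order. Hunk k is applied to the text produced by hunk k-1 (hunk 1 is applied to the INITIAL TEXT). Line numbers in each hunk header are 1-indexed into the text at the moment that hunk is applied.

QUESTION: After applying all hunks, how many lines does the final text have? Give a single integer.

Answer: 13

Derivation:
Hunk 1: at line 4 remove [sfgzm,vxz] add [isg,cpw,wbrmb] -> 10 lines: qma eorb mlwzl tluyl byb isg cpw wbrmb gio oks
Hunk 2: at line 5 remove [cpw] add [wpfy,lufwg,ltnjx] -> 12 lines: qma eorb mlwzl tluyl byb isg wpfy lufwg ltnjx wbrmb gio oks
Hunk 3: at line 4 remove [isg] add [iros,kbuug] -> 13 lines: qma eorb mlwzl tluyl byb iros kbuug wpfy lufwg ltnjx wbrmb gio oks
Final line count: 13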